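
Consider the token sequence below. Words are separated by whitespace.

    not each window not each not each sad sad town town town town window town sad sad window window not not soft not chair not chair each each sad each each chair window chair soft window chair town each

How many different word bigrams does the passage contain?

39 tokens → 38 bigram windows in total.
Repeated bigrams (each contributes count−1 duplicates):
  not each: 3
  town town: 3
  each each: 2
  each sad: 2
  not chair: 2
  sad sad: 2
  window chair: 2
  window not: 2
10 duplicate windows → 38 − 10 = 28 distinct.

28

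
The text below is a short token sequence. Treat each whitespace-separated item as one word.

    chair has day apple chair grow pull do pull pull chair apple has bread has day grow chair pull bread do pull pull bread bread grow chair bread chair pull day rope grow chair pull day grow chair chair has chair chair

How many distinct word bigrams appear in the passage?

42 tokens → 41 bigram windows in total.
Repeated bigrams (each contributes count−1 duplicates):
  grow chair: 4
  chair pull: 3
  chair chair: 2
  chair has: 2
  day grow: 2
  do pull: 2
  has day: 2
  pull bread: 2
  … (2 more repeated)
13 duplicate windows → 41 − 13 = 28 distinct.

28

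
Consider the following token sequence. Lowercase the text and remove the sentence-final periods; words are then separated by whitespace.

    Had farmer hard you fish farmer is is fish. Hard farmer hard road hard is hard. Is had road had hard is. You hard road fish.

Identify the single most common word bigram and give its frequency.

Bigram frequencies (highest first):
  hard is: 3
  farmer hard: 2
  hard road: 2
  had farmer: 1
  hard you: 1
  you fish: 1
  … (15 more, each ≤ 1)

"hard is", 3 times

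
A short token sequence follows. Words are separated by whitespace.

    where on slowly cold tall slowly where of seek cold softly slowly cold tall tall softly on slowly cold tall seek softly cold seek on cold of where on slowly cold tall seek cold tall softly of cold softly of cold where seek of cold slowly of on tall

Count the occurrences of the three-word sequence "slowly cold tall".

Scanning the 47 overlapping trigram windows for "slowly cold tall":
  position 3–5: slowly cold tall
  position 12–14: slowly cold tall
  position 18–20: slowly cold tall
  position 30–32: slowly cold tall

4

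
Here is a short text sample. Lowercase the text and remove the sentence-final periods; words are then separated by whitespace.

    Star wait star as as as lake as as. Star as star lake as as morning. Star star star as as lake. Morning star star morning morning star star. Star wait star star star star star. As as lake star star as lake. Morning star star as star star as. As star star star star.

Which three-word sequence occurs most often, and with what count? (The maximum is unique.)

"star star star", 7 times

Trigram frequencies (highest first):
  star star star: 7
  star star as: 5
  star as as: 4
  morning star star: 4
  as as lake: 3
  star wait star: 2
  … (22 more, each ≤ 2)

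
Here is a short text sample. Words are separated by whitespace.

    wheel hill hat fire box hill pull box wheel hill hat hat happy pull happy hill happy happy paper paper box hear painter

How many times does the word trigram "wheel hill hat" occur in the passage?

Scanning the 21 overlapping trigram windows for "wheel hill hat":
  position 1–3: wheel hill hat
  position 9–11: wheel hill hat

2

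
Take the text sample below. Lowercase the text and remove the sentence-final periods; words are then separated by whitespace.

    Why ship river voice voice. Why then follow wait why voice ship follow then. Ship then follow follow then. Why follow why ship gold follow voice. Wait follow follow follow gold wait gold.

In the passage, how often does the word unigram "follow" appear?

Scanning the 33 tokens for "follow":
  position 8: follow
  position 13: follow
  position 17: follow
  position 18: follow
  position 21: follow
  position 25: follow
  position 28: follow
  position 29: follow
  position 30: follow

9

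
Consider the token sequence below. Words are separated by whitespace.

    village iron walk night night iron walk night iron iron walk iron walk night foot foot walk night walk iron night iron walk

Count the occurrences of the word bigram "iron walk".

5

Scanning the 22 overlapping bigram windows for "iron walk":
  position 2–3: iron walk
  position 6–7: iron walk
  position 10–11: iron walk
  position 12–13: iron walk
  position 22–23: iron walk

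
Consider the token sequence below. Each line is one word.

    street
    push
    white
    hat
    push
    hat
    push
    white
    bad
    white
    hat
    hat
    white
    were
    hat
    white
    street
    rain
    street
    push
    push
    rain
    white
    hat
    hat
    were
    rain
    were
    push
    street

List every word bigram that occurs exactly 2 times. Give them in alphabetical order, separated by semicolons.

hat hat; hat push; hat white; push white; street push

Bigram counts meeting the condition (exactly 2 times):
  hat hat: 2
  hat push: 2
  hat white: 2
  push white: 2
  street push: 2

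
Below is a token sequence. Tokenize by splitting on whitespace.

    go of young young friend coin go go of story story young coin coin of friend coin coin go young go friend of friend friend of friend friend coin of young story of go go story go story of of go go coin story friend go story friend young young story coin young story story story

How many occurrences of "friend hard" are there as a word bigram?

0

Scanning the 55 overlapping bigram windows for "friend hard":
  (none found)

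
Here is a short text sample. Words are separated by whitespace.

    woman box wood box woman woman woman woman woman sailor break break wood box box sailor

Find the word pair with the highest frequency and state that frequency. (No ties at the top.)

Bigram frequencies (highest first):
  woman woman: 4
  wood box: 2
  woman box: 1
  box wood: 1
  box woman: 1
  woman sailor: 1
  … (5 more, each ≤ 1)

"woman woman", 4 times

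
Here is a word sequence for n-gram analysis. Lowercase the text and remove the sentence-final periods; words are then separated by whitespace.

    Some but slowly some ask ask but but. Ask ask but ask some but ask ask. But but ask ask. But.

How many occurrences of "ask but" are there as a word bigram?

Scanning the 20 overlapping bigram windows for "ask but":
  position 6–7: ask but
  position 10–11: ask but
  position 16–17: ask but
  position 20–21: ask but

4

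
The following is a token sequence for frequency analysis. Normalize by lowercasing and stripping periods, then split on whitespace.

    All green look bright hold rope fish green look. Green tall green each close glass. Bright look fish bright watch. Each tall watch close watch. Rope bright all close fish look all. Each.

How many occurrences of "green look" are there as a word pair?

Scanning the 32 overlapping bigram windows for "green look":
  position 2–3: green look
  position 8–9: green look

2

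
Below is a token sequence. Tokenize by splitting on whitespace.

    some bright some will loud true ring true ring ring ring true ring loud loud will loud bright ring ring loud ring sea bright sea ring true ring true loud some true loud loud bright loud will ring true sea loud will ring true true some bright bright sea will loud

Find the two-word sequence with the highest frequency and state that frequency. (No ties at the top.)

"ring true", 6 times

Bigram frequencies (highest first):
  ring true: 6
  true ring: 4
  will loud: 3
  ring ring: 3
  loud will: 3
  some bright: 2
  … (23 more, each ≤ 2)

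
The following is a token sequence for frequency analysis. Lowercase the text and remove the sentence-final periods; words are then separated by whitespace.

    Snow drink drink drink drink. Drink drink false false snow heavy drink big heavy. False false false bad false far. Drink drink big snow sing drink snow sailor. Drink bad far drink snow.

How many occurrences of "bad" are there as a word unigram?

Scanning the 33 tokens for "bad":
  position 18: bad
  position 30: bad

2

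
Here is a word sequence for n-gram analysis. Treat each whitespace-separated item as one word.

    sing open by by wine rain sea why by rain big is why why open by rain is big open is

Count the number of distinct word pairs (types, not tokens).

21 tokens → 20 bigram windows in total.
Repeated bigrams (each contributes count−1 duplicates):
  by rain: 2
  open by: 2
2 duplicate windows → 20 − 2 = 18 distinct.

18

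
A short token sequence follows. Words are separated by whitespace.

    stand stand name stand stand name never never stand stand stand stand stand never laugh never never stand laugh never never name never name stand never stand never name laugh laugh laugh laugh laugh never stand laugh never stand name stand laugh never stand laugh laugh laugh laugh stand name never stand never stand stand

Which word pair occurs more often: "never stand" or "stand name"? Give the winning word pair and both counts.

"never stand" (8 vs 4)

"never stand": 8 occurrences
"stand name": 4 occurrences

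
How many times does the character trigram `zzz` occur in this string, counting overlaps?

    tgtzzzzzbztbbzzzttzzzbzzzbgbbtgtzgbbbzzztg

Sliding a length-3 window over the 42 characters (40 positions):
  position 4–6: zzz
  position 5–7: zzz
  position 6–8: zzz
  position 14–16: zzz
  position 19–21: zzz
  position 23–25: zzz
  position 38–40: zzz

7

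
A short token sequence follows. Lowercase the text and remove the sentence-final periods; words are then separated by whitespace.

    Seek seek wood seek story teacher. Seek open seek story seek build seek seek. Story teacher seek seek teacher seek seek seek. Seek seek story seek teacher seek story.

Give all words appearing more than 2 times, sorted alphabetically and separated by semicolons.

seek; story; teacher

Unigram counts meeting the condition (more than 2 times):
  seek: 17
  story: 5
  teacher: 4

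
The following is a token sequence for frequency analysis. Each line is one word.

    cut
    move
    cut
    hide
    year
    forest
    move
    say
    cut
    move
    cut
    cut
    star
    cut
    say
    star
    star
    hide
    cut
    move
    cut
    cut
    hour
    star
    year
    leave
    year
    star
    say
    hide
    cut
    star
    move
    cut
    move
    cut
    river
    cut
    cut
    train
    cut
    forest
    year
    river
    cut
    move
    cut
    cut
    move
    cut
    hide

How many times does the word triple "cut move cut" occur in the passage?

6

Scanning the 49 overlapping trigram windows for "cut move cut":
  position 1–3: cut move cut
  position 9–11: cut move cut
  position 19–21: cut move cut
  position 34–36: cut move cut
  position 45–47: cut move cut
  position 48–50: cut move cut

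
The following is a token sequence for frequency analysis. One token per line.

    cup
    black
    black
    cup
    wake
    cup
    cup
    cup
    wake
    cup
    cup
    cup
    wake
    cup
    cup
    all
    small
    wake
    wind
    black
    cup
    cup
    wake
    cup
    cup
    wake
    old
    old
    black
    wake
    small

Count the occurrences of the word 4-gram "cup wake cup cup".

4

Scanning the 28 overlapping 4-gram windows for "cup wake cup cup":
  position 4–7: cup wake cup cup
  position 8–11: cup wake cup cup
  position 12–15: cup wake cup cup
  position 22–25: cup wake cup cup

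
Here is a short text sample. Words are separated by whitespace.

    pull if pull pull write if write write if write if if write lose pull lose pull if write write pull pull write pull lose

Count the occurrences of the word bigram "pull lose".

2

Scanning the 24 overlapping bigram windows for "pull lose":
  position 15–16: pull lose
  position 24–25: pull lose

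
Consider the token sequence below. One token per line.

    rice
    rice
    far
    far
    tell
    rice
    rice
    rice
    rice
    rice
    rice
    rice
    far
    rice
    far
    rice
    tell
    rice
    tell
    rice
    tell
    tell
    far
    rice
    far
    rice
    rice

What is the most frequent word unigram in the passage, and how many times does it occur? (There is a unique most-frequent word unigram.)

Unigram frequencies (highest first):
  rice: 16
  far: 6
  tell: 5

"rice", 16 times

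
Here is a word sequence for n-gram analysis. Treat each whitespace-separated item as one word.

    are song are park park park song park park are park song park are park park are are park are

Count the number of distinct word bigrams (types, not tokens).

8

20 tokens → 19 bigram windows in total.
Repeated bigrams (each contributes count−1 duplicates):
  are park: 4
  park are: 4
  park park: 4
  park song: 2
  song park: 2
11 duplicate windows → 19 − 11 = 8 distinct.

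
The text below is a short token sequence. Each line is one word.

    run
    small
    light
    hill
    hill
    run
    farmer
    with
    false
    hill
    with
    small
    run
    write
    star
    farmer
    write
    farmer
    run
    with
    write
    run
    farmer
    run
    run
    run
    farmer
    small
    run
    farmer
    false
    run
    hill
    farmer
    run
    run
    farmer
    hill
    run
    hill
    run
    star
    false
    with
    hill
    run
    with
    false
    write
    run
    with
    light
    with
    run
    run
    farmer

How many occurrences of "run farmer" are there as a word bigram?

6

Scanning the 55 overlapping bigram windows for "run farmer":
  position 6–7: run farmer
  position 22–23: run farmer
  position 26–27: run farmer
  position 29–30: run farmer
  position 36–37: run farmer
  position 55–56: run farmer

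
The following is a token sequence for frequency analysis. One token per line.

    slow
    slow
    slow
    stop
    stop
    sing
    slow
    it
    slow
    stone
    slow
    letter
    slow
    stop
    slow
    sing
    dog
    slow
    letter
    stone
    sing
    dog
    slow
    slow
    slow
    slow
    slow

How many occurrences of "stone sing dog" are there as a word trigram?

Scanning the 25 overlapping trigram windows for "stone sing dog":
  position 20–22: stone sing dog

1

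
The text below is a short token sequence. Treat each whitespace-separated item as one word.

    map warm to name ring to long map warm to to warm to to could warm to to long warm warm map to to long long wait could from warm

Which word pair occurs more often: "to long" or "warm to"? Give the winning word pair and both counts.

"warm to" (4 vs 3)

"to long": 3 occurrences
"warm to": 4 occurrences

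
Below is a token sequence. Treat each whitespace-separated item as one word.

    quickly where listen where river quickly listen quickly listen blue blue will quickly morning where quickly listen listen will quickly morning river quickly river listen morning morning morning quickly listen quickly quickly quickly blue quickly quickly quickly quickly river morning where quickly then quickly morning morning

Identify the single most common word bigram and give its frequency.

"quickly quickly", 5 times

Bigram frequencies (highest first):
  quickly quickly: 5
  quickly listen: 4
  quickly morning: 3
  morning morning: 3
  river quickly: 2
  listen quickly: 2
  … (22 more, each ≤ 2)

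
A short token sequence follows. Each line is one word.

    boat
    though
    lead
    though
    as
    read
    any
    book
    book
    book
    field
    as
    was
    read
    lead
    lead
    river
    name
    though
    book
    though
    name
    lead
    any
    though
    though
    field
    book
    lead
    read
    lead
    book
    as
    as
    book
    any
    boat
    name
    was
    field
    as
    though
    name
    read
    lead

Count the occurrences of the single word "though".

Scanning the 45 tokens for "though":
  position 2: though
  position 4: though
  position 19: though
  position 21: though
  position 25: though
  position 26: though
  position 42: though

7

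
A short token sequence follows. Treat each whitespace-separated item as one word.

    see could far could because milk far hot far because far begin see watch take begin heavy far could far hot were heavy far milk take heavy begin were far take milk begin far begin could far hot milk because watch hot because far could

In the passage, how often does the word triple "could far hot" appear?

2

Scanning the 43 overlapping trigram windows for "could far hot":
  position 19–21: could far hot
  position 36–38: could far hot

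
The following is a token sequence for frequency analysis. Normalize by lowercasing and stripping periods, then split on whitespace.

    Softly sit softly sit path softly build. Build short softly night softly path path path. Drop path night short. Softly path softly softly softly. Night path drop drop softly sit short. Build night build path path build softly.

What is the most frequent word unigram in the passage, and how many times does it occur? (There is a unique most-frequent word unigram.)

"softly", 11 times

Unigram frequencies (highest first):
  softly: 11
  path: 9
  build: 5
  night: 4
  sit: 3
  short: 3
  … (1 more, each ≤ 3)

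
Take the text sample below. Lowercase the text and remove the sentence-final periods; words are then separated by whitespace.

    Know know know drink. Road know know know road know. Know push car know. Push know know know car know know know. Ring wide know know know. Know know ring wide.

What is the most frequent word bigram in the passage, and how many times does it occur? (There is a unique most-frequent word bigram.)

Bigram frequencies (highest first):
  know know: 13
  road know: 2
  know push: 2
  car know: 2
  know ring: 2
  ring wide: 2
  … (7 more, each ≤ 1)

"know know", 13 times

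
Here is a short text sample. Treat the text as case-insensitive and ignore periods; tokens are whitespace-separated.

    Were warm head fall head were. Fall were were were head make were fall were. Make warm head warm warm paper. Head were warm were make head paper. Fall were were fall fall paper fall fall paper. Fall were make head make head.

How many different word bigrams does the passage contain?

23

43 tokens → 42 bigram windows in total.
Repeated bigrams (each contributes count−1 duplicates):
  fall were: 4
  make head: 3
  paper fall: 3
  were fall: 3
  were make: 3
  were were: 3
  fall fall: 2
  fall paper: 2
  … (4 more repeated)
19 duplicate windows → 42 − 19 = 23 distinct.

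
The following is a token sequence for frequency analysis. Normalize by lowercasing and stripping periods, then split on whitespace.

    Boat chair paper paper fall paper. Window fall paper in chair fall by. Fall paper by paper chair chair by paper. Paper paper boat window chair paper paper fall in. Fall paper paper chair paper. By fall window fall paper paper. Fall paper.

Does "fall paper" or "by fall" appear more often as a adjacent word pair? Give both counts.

"fall paper": 6 occurrences
"by fall": 2 occurrences

"fall paper" (6 vs 2)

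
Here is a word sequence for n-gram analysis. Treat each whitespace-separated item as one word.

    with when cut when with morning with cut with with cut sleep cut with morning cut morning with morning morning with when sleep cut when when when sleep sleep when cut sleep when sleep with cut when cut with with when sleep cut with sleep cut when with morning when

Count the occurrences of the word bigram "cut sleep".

2

Scanning the 49 overlapping bigram windows for "cut sleep":
  position 11–12: cut sleep
  position 31–32: cut sleep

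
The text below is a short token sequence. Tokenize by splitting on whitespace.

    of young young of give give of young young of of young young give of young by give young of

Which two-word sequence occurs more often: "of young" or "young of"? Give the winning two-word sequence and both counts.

"of young" (4 vs 3)

"of young": 4 occurrences
"young of": 3 occurrences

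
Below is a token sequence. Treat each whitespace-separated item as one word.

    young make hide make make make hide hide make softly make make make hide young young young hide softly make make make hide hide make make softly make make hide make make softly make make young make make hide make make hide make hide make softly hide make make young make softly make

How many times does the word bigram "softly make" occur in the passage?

5

Scanning the 52 overlapping bigram windows for "softly make":
  position 10–11: softly make
  position 19–20: softly make
  position 27–28: softly make
  position 33–34: softly make
  position 52–53: softly make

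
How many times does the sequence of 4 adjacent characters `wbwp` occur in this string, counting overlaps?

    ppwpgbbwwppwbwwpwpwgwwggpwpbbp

Sliding a length-4 window over the 30 characters (27 positions):
  (no match at any position)

0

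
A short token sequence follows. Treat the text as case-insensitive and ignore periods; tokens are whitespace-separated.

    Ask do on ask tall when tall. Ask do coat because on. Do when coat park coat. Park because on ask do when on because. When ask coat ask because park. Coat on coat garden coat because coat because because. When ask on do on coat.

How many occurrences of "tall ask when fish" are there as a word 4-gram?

0

Scanning the 43 overlapping 4-gram windows for "tall ask when fish":
  (none found)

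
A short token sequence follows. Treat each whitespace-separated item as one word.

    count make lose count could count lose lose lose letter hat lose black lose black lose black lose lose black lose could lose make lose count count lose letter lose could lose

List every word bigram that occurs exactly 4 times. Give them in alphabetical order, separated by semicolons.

black lose; lose black

Bigram counts meeting the condition (exactly 4 times):
  black lose: 4
  lose black: 4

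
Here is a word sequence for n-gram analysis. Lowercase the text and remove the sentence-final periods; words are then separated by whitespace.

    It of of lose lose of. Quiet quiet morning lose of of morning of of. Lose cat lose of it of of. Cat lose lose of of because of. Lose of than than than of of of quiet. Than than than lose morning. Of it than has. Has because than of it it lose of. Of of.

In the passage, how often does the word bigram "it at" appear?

0

Scanning the 56 overlapping bigram windows for "it at":
  (none found)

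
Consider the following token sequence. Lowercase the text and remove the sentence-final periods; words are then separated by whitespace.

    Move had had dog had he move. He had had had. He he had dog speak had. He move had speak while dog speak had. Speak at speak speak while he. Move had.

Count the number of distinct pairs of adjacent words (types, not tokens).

18

33 tokens → 32 bigram windows in total.
Repeated bigrams (each contributes count−1 duplicates):
  had had: 3
  had he: 3
  he move: 3
  move had: 3
  dog speak: 2
  had dog: 2
  had speak: 2
  he had: 2
  … (2 more repeated)
14 duplicate windows → 32 − 14 = 18 distinct.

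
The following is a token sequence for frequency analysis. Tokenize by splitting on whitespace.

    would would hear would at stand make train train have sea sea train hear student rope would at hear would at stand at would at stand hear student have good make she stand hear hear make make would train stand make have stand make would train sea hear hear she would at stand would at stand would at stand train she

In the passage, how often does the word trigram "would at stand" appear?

6

Scanning the 59 overlapping trigram windows for "would at stand":
  position 4–6: would at stand
  position 20–22: would at stand
  position 24–26: would at stand
  position 51–53: would at stand
  position 54–56: would at stand
  position 57–59: would at stand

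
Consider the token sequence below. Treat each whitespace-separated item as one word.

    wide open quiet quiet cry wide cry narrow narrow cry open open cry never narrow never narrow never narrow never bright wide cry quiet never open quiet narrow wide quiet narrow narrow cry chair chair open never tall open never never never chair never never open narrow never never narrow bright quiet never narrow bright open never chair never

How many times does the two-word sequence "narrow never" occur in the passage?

4

Scanning the 58 overlapping bigram windows for "narrow never":
  position 15–16: narrow never
  position 17–18: narrow never
  position 19–20: narrow never
  position 47–48: narrow never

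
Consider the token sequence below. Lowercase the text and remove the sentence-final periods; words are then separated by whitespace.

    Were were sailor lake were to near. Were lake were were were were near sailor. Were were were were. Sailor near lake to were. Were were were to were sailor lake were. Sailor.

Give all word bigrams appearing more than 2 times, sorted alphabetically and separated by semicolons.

Bigram counts meeting the condition (more than 2 times):
  lake were: 3
  were sailor: 4
  were were: 10

lake were; were sailor; were were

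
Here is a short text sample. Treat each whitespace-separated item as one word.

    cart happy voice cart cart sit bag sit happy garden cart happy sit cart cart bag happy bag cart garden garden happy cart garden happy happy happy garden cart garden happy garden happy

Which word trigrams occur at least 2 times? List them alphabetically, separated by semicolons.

Trigram counts meeting the condition (at least 2 times):
  cart garden happy: 2
  happy garden cart: 2

cart garden happy; happy garden cart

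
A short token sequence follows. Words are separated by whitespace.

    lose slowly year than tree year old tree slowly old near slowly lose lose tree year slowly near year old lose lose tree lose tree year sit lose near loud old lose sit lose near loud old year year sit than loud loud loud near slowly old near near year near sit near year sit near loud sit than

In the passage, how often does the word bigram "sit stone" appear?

Scanning the 58 overlapping bigram windows for "sit stone":
  (none found)

0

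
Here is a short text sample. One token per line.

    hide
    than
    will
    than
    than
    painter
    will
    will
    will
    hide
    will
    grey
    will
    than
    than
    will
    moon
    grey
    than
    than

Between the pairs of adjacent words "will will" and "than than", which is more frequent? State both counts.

"than than" (3 vs 2)

"will will": 2 occurrences
"than than": 3 occurrences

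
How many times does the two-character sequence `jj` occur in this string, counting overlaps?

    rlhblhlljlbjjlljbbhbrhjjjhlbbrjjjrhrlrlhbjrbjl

Sliding a length-2 window over the 46 characters (45 positions):
  position 12–13: jj
  position 23–24: jj
  position 24–25: jj
  position 31–32: jj
  position 32–33: jj

5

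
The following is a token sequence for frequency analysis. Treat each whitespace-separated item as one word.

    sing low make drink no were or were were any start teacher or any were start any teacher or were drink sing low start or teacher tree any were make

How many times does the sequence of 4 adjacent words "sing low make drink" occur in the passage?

Scanning the 27 overlapping 4-gram windows for "sing low make drink":
  position 1–4: sing low make drink

1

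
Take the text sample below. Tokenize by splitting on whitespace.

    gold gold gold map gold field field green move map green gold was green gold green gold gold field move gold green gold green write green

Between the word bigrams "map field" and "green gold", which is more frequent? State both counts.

"map field": 0 occurrences
"green gold": 4 occurrences

"green gold" (4 vs 0)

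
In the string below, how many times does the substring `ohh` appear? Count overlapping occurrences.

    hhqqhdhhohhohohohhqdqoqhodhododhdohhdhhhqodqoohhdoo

4

Sliding a length-3 window over the 51 characters (49 positions):
  position 9–11: ohh
  position 16–18: ohh
  position 34–36: ohh
  position 46–48: ohh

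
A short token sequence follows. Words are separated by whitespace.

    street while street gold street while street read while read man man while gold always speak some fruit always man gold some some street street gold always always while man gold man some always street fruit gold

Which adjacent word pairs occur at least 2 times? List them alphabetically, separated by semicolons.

gold always; man gold; street gold; street while; while street

Bigram counts meeting the condition (at least 2 times):
  gold always: 2
  man gold: 2
  street gold: 2
  street while: 2
  while street: 2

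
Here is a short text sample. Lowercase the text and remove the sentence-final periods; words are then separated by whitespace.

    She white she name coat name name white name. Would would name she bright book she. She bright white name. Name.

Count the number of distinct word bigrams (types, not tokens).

17

21 tokens → 20 bigram windows in total.
Repeated bigrams (each contributes count−1 duplicates):
  name name: 2
  she bright: 2
  white name: 2
3 duplicate windows → 20 − 3 = 17 distinct.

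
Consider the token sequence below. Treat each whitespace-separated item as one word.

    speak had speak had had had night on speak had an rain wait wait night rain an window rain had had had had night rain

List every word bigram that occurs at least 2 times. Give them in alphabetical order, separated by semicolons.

Bigram counts meeting the condition (at least 2 times):
  had had: 5
  had night: 2
  night rain: 2
  speak had: 3

had had; had night; night rain; speak had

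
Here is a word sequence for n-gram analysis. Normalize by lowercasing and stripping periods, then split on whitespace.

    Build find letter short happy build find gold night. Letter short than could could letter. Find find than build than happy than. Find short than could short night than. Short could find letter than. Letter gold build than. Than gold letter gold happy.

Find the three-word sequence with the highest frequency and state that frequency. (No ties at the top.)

Trigram frequencies (highest first):
  short than could: 2
  build find letter: 1
  find letter short: 1
  letter short happy: 1
  short happy build: 1
  happy build find: 1
  … (34 more, each ≤ 1)

"short than could", 2 times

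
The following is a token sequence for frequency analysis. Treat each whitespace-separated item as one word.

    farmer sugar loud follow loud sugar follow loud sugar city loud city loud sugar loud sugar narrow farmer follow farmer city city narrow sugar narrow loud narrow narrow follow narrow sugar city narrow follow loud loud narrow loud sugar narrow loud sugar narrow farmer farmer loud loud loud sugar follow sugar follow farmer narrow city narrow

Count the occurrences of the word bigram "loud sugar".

7

Scanning the 55 overlapping bigram windows for "loud sugar":
  position 5–6: loud sugar
  position 8–9: loud sugar
  position 13–14: loud sugar
  position 15–16: loud sugar
  position 38–39: loud sugar
  position 41–42: loud sugar
  position 48–49: loud sugar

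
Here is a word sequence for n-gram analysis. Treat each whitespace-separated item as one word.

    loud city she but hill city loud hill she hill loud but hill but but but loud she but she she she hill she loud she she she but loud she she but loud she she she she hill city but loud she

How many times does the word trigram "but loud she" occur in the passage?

4

Scanning the 41 overlapping trigram windows for "but loud she":
  position 16–18: but loud she
  position 29–31: but loud she
  position 33–35: but loud she
  position 41–43: but loud she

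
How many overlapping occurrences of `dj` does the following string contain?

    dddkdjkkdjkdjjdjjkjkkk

Sliding a length-2 window over the 22 characters (21 positions):
  position 5–6: dj
  position 9–10: dj
  position 12–13: dj
  position 15–16: dj

4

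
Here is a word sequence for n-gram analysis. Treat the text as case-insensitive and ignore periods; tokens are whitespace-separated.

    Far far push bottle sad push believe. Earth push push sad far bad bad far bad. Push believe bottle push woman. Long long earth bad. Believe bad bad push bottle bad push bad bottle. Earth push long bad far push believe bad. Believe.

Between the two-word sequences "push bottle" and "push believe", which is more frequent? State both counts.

"push bottle": 2 occurrences
"push believe": 3 occurrences

"push believe" (3 vs 2)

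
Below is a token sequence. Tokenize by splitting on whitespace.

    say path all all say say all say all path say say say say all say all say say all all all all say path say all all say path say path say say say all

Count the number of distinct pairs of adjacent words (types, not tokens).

36 tokens → 35 bigram windows in total.
Repeated bigrams (each contributes count−1 duplicates):
  say all: 7
  say say: 7
  all say: 6
  all all: 5
  path say: 4
  say path: 4
27 duplicate windows → 35 − 27 = 8 distinct.

8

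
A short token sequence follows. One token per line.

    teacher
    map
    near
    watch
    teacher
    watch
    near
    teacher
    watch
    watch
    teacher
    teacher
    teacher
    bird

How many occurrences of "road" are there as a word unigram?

0

Scanning the 14 tokens for "road":
  (none found)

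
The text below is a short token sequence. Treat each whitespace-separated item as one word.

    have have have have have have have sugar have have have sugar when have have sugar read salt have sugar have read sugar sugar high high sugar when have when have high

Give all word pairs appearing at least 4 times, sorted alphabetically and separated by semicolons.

have have; have sugar

Bigram counts meeting the condition (at least 4 times):
  have have: 9
  have sugar: 4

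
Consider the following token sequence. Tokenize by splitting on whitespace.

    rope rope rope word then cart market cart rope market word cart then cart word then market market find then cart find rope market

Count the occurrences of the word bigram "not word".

0

Scanning the 23 overlapping bigram windows for "not word":
  (none found)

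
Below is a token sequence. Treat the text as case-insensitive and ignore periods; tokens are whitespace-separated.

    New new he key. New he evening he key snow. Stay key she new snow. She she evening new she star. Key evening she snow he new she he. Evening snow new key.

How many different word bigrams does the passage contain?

28

33 tokens → 32 bigram windows in total.
Repeated bigrams (each contributes count−1 duplicates):
  he evening: 2
  he key: 2
  new he: 2
  new she: 2
4 duplicate windows → 32 − 4 = 28 distinct.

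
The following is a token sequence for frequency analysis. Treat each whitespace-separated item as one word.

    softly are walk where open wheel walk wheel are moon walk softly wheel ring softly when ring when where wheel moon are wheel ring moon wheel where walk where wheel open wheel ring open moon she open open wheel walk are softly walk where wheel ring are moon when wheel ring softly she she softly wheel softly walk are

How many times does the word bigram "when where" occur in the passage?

Scanning the 58 overlapping bigram windows for "when where":
  position 18–19: when where

1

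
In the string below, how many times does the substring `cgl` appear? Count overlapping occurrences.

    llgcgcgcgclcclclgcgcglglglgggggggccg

Sliding a length-3 window over the 36 characters (34 positions):
  position 20–22: cgl

1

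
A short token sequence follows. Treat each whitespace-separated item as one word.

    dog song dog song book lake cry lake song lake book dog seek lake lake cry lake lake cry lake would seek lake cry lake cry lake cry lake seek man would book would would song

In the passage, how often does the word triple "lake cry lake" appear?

Scanning the 34 overlapping trigram windows for "lake cry lake":
  position 6–8: lake cry lake
  position 15–17: lake cry lake
  position 18–20: lake cry lake
  position 23–25: lake cry lake
  position 25–27: lake cry lake
  position 27–29: lake cry lake

6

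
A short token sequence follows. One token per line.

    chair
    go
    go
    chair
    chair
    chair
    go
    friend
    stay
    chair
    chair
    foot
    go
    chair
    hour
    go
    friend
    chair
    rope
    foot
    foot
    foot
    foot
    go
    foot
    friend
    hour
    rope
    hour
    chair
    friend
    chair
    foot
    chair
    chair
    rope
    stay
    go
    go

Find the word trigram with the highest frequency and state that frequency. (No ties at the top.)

"foot foot foot", 2 times

Trigram frequencies (highest first):
  foot foot foot: 2
  chair go go: 1
  go go chair: 1
  go chair chair: 1
  chair chair chair: 1
  chair chair go: 1
  … (30 more, each ≤ 1)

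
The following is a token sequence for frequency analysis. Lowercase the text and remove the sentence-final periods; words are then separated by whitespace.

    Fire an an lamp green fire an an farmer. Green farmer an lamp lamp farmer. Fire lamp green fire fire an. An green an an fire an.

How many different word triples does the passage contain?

27 tokens → 25 trigram windows in total.
Repeated trigrams (each contributes count−1 duplicates):
  fire an an: 3
  lamp green fire: 2
3 duplicate windows → 25 − 3 = 22 distinct.

22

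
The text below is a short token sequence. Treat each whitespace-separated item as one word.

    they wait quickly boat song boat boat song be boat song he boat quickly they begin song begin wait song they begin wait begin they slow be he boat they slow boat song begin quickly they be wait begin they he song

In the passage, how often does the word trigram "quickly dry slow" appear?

0

Scanning the 40 overlapping trigram windows for "quickly dry slow":
  (none found)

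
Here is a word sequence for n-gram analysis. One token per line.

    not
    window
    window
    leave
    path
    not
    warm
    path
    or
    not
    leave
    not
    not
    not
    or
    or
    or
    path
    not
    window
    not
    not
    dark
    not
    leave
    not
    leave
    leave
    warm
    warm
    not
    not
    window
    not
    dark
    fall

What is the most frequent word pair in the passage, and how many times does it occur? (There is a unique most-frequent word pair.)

"not not", 4 times

Bigram frequencies (highest first):
  not not: 4
  not window: 3
  not leave: 3
  path not: 2
  leave not: 2
  or or: 2
  … (17 more, each ≤ 2)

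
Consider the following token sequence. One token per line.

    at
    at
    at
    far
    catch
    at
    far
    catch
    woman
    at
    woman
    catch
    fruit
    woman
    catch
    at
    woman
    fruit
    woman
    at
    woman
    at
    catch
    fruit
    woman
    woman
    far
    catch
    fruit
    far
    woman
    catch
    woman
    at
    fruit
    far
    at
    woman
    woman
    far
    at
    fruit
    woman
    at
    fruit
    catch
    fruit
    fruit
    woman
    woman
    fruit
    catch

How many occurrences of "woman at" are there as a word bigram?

Scanning the 51 overlapping bigram windows for "woman at":
  position 9–10: woman at
  position 19–20: woman at
  position 21–22: woman at
  position 33–34: woman at
  position 43–44: woman at

5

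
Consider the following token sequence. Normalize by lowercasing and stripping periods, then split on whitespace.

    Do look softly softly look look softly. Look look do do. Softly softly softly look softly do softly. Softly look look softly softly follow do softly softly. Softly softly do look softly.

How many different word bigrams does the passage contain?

32 tokens → 31 bigram windows in total.
Repeated bigrams (each contributes count−1 duplicates):
  softly softly: 8
  look softly: 5
  softly look: 4
  do softly: 3
  look look: 3
  do look: 2
  softly do: 2
20 duplicate windows → 31 − 20 = 11 distinct.

11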